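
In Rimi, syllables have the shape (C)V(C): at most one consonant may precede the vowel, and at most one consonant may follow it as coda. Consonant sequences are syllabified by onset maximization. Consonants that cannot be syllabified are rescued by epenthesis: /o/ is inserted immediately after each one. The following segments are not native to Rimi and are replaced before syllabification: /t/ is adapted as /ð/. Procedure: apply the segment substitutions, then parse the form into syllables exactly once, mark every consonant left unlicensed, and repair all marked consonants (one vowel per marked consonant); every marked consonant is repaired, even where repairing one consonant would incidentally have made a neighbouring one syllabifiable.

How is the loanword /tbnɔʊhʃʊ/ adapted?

Substitution: /t/ → /ð/, giving /ðbnɔʊhʃʊ/.
Under (C)V(C), the unsyllabifiable consonants are /ð/, /b/ (at most one coda consonant is licensed; onsets are limited to one consonant).
Epenthesis after each stranded consonant: /ð/ → /ðo/, /b/ → /bo/.

ðobonɔʊhʃʊ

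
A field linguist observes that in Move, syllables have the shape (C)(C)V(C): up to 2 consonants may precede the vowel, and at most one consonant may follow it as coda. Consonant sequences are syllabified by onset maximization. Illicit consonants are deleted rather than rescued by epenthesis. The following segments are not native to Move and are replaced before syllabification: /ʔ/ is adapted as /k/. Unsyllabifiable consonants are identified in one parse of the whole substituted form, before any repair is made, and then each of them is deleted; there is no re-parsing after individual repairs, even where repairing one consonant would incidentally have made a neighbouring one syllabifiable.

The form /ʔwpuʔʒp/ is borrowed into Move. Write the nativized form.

Substitution: /ʔ/ → /k/, giving /kwpukʒp/.
Syllabifying with onset maximization leaves /k/, /ʒ/, /p/ stranded (at most one coda consonant is licensed; onsets may contain at most 2 consonants).
Deletion applies to /k/, /ʒ/, /p/.

wpuk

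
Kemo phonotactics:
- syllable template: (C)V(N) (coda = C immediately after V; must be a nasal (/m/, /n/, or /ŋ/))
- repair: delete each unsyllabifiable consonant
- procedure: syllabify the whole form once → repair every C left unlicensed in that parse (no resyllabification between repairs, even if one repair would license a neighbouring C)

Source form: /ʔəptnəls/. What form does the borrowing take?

Under (C)V(N), the unsyllabifiable consonants are /p/, /t/, /l/, /s/ (only a nasal (/m/, /n/, or /ŋ/) is licensed in coda position; onsets are limited to one consonant).
Deletion applies to /p/, /t/, /l/, /s/.

ʔənə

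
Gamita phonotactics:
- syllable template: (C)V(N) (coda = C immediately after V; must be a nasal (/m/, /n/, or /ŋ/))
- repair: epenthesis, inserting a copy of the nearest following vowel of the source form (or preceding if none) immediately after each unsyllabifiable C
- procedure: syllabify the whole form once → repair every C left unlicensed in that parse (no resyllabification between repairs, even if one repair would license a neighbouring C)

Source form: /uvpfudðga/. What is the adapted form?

The consonants /v/, /p/, /d/, /ð/ cannot be parsed into a legal (C)V(N) syllable (only a nasal (/m/, /n/, or /ŋ/) is licensed in coda position; onsets are limited to one consonant).
Epenthesis after each stranded consonant: /v/ → /vu/, /p/ → /pu/, /d/ → /da/, /ð/ → /ða/.

uvupufudaðaga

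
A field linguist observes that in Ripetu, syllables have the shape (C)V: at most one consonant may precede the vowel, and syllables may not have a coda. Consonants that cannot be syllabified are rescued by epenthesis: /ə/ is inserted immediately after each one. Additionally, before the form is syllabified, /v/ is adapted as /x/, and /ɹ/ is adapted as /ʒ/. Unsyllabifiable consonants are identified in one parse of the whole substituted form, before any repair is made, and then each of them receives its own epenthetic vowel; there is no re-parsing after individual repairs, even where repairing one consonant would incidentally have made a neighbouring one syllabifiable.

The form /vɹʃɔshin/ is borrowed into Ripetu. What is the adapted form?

Substitution: /v/ → /x/, /ɹ/ → /ʒ/, giving /xʒʃɔshin/.
Syllabifying with onset maximization leaves /x/, /ʒ/, /s/, /n/ stranded (no codas are permitted; onsets are limited to one consonant).
Epenthesis after each stranded consonant: /x/ → /xə/, /ʒ/ → /ʒə/, /s/ → /sə/, /n/ → /nə/.

xəʒəʃɔsəhinə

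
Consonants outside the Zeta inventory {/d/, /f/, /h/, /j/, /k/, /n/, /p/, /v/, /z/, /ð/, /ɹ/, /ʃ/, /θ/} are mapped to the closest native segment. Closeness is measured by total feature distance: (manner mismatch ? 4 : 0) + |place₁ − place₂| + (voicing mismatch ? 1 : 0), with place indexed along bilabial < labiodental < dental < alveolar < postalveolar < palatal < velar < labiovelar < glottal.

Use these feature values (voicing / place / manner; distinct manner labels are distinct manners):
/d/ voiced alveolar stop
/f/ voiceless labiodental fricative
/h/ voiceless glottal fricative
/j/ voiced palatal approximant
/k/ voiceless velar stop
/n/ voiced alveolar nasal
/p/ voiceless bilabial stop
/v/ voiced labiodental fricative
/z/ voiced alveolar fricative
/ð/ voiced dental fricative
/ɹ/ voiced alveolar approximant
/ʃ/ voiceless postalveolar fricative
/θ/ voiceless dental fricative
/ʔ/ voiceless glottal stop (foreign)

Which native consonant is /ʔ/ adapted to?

/k/ is closest: same manner (stop), place distance 2 (glottal→velar), same voicing; total 2. Next closest is /h/ at distance 4.

k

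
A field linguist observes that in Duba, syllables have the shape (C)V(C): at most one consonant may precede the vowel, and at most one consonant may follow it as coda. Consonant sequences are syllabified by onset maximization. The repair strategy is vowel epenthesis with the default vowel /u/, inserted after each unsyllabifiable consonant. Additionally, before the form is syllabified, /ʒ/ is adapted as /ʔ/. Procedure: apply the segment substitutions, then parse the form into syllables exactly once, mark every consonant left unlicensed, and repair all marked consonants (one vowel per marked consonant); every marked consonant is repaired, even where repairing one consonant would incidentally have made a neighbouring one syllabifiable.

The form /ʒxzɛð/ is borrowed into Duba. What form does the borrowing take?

ʔuxuzɛð

Substitution: /ʒ/ → /ʔ/, giving /ʔxzɛð/.
Syllabifying with onset maximization leaves /ʔ/, /x/ stranded (at most one coda consonant is licensed; onsets are limited to one consonant).
Each unlicensed consonant becomes the onset of a new syllable: /ʔ/ → /ʔu/, /x/ → /xu/.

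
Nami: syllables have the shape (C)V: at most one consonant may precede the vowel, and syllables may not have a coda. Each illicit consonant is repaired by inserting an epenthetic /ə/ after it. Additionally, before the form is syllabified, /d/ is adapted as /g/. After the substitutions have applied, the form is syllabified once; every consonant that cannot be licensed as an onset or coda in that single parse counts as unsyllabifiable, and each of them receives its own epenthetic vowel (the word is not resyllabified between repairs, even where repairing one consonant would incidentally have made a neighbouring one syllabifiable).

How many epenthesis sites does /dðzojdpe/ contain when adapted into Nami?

4

After substitution the input is /gðzojgpe/.
The unsyllabifiable consonants are /g/, /ð/, /j/, /g/; each receives one epenthetic vowel.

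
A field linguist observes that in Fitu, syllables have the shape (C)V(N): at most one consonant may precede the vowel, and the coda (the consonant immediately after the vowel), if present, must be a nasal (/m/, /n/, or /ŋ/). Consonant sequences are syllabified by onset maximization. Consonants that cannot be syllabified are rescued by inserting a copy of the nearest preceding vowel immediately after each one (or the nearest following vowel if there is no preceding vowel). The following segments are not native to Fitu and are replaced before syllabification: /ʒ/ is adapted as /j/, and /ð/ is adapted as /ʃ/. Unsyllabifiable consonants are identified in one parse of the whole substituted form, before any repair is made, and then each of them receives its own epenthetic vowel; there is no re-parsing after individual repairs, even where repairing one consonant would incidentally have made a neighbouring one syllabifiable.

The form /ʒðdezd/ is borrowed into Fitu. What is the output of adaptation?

Substitution: /ʒ/ → /j/, /ð/ → /ʃ/, giving /jʃdezd/.
The consonants /j/, /ʃ/, /z/, /d/ cannot be parsed into a legal (C)V(N) syllable (only a nasal (/m/, /n/, or /ŋ/) is licensed in coda position; onsets are limited to one consonant).
Each unlicensed consonant becomes the onset of a new syllable: /j/ → /je/, /ʃ/ → /ʃe/, /z/ → /ze/, /d/ → /de/.

jeʃedezede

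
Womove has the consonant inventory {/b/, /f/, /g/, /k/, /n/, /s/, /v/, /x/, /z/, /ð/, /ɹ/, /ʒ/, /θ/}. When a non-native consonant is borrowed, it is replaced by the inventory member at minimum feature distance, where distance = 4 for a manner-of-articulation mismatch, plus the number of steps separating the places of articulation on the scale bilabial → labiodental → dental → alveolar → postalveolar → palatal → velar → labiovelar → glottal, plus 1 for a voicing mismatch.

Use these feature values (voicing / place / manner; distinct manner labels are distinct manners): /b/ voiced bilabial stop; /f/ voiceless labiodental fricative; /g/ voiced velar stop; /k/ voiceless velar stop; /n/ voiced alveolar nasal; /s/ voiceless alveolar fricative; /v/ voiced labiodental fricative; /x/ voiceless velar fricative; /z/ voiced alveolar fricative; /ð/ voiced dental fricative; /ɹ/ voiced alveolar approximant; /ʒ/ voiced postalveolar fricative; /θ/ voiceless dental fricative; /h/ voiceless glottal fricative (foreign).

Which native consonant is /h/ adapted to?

/x/ is closest: same manner (fricative), place distance 2 (glottal→velar), same voicing; total 2. Next closest is /s/ at distance 5.

x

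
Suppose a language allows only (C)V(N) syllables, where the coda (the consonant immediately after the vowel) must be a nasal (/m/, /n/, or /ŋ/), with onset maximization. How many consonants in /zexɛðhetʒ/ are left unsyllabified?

3

Under (C)V(N), the unsyllabifiable consonants are /ð/, /t/, /ʒ/ (only a nasal (/m/, /n/, or /ŋ/) is licensed in coda position; onsets are limited to one consonant).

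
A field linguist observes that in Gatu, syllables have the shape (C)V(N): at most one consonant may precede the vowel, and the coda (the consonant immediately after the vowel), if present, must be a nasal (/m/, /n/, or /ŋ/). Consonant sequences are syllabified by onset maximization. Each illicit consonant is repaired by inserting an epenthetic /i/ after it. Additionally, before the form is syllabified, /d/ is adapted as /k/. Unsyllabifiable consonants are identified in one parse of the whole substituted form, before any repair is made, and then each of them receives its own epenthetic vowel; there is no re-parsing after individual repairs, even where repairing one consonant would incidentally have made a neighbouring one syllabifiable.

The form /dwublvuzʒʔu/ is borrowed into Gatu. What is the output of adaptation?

Substitution: /d/ → /k/, giving /kwublvuzʒʔu/.
Under (C)V(N), the unsyllabifiable consonants are /k/, /b/, /l/, /z/, /ʒ/ (only a nasal (/m/, /n/, or /ŋ/) is licensed in coda position; onsets are limited to one consonant).
Epenthesis after each stranded consonant: /k/ → /ki/, /b/ → /bi/, /l/ → /li/, /z/ → /zi/, /ʒ/ → /ʒi/.

kiwubilivuziʒiʔu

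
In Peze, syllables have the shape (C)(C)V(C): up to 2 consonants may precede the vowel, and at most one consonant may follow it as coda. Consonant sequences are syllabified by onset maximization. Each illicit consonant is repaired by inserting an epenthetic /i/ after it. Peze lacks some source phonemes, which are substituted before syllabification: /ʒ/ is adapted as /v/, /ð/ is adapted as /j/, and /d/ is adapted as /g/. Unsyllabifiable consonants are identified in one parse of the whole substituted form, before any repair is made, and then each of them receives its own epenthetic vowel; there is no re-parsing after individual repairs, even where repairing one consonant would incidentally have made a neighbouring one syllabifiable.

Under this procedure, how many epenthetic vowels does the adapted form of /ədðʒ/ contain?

2

After substitution the input is /əgjv/.
The unsyllabifiable consonants are /j/, /v/; each receives one epenthetic vowel.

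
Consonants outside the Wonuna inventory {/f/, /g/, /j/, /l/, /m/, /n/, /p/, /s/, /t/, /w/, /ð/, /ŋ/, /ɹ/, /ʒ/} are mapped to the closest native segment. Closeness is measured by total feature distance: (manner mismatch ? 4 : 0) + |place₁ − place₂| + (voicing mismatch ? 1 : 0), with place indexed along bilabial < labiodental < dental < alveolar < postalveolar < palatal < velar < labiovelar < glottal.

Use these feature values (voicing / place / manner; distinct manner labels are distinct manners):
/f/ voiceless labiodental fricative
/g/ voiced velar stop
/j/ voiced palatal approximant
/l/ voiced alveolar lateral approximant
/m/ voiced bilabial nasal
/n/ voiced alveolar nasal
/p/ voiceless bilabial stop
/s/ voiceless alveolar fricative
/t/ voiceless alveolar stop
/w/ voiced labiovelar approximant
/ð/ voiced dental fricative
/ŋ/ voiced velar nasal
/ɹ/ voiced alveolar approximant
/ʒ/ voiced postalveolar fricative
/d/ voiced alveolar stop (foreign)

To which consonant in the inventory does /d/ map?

/t/ is closest: same manner (stop), place distance 0 (alveolar→alveolar), voicing differs (+1); total 1. Next closest is /g/ at distance 3.

t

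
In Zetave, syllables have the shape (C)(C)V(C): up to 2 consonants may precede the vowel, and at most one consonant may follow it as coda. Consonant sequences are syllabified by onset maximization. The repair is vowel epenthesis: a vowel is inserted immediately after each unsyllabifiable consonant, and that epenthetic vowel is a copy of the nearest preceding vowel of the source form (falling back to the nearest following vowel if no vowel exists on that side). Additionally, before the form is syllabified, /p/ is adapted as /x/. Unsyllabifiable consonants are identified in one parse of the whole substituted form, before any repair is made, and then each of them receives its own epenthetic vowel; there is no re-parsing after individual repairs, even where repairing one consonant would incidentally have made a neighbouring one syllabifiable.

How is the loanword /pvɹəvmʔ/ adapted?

xəvɹəvməʔə

Substitution: /p/ → /x/, giving /xvɹəvmʔ/.
Syllabifying with onset maximization leaves /x/, /m/, /ʔ/ stranded (at most one coda consonant is licensed; onsets may contain at most 2 consonants).
Each unlicensed consonant becomes the onset of a new syllable: /x/ → /xə/, /m/ → /mə/, /ʔ/ → /ʔə/.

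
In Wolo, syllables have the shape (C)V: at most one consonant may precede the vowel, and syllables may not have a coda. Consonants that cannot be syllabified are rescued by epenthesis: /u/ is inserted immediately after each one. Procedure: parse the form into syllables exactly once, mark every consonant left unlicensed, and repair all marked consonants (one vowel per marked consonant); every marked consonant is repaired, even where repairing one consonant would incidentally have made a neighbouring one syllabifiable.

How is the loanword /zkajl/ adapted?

zukajulu

The consonants /z/, /j/, /l/ cannot be parsed into a legal (C)V syllable (no codas are permitted; onsets are limited to one consonant).
Inserting the epenthetic vowel yields /z/ → /zu/, /j/ → /ju/, /l/ → /lu/.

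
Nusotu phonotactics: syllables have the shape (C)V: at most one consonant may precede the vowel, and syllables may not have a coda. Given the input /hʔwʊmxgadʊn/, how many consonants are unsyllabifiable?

Under (C)V, the unsyllabifiable consonants are /h/, /ʔ/, /m/, /x/, /n/ (no codas are permitted; onsets are limited to one consonant).

5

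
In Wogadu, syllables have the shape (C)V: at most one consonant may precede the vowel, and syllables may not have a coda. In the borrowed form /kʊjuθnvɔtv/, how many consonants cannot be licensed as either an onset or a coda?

Syllabifying with onset maximization leaves /θ/, /n/, /t/, /v/ stranded (no codas are permitted; onsets are limited to one consonant).

4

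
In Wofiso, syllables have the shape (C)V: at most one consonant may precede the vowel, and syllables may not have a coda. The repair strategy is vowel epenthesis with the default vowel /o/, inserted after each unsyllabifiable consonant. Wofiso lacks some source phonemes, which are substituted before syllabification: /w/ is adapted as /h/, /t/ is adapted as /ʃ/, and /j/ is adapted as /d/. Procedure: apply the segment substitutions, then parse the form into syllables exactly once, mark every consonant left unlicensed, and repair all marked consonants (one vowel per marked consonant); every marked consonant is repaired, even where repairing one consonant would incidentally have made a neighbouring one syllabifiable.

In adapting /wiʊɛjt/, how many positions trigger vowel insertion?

After substitution the input is /hiʊɛdʃ/.
The unsyllabifiable consonants are /d/, /ʃ/; each receives one epenthetic vowel.

2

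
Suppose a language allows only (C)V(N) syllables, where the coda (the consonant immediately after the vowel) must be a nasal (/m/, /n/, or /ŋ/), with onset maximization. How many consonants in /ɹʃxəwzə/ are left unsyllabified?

The consonants /ɹ/, /ʃ/, /w/ cannot be parsed into a legal (C)V(N) syllable (only a nasal (/m/, /n/, or /ŋ/) is licensed in coda position; onsets are limited to one consonant).

3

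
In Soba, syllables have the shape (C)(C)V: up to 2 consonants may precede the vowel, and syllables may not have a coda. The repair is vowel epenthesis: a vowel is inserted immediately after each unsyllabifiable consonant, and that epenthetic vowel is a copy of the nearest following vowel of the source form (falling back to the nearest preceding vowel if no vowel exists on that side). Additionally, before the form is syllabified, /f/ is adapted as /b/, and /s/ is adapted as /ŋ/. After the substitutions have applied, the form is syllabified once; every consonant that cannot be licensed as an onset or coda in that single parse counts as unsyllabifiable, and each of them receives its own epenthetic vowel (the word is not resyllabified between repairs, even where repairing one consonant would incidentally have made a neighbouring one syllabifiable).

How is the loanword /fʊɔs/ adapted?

bʊɔŋɔ

Substitution: /f/ → /b/, /s/ → /ŋ/, giving /bʊɔŋ/.
Under (C)(C)V, the unsyllabifiable consonants are /ŋ/ (no codas are permitted; onsets may contain at most 2 consonants).
Each unlicensed consonant becomes the onset of a new syllable: /ŋ/ → /ŋɔ/.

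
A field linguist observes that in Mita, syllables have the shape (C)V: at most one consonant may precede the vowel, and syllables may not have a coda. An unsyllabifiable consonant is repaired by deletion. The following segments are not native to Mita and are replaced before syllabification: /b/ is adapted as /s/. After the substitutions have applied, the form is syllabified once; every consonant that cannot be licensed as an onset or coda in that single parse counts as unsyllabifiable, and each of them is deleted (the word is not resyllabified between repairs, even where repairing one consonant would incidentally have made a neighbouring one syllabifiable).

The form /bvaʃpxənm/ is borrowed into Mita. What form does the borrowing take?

Substitution: /b/ → /s/, giving /svaʃpxənm/.
The consonants /s/, /ʃ/, /p/, /n/, /m/ cannot be parsed into a legal (C)V syllable (no codas are permitted; onsets are limited to one consonant).
Each unlicensed consonant is deleted: /s/, /ʃ/, /p/, /n/, /m/.

vaxə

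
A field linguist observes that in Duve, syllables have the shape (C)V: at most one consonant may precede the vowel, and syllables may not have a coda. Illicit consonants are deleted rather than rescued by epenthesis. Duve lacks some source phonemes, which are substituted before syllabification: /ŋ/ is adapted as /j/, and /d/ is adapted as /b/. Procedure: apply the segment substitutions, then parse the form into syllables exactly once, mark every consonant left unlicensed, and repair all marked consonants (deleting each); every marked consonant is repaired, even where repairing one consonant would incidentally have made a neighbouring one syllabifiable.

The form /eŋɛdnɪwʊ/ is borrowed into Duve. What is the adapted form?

ejɛnɪwʊ

Substitution: /ŋ/ → /j/, /d/ → /b/, giving /ejɛbnɪwʊ/.
The consonants /b/ cannot be parsed into a legal (C)V syllable (no codas are permitted; onsets are limited to one consonant).
Each unlicensed consonant is deleted: /b/.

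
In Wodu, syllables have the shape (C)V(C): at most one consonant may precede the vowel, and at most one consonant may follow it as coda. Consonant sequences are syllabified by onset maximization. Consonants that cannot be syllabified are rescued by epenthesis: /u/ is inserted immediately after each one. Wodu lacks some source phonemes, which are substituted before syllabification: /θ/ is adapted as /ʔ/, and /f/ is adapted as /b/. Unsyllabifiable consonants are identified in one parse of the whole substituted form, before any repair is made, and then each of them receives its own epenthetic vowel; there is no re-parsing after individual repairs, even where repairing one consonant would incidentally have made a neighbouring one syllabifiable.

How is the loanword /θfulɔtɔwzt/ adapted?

Substitution: /θ/ → /ʔ/, /f/ → /b/, giving /ʔbulɔtɔwzt/.
Syllabifying with onset maximization leaves /ʔ/, /z/, /t/ stranded (at most one coda consonant is licensed; onsets are limited to one consonant).
Epenthesis after each stranded consonant: /ʔ/ → /ʔu/, /z/ → /zu/, /t/ → /tu/.

ʔubulɔtɔwzutu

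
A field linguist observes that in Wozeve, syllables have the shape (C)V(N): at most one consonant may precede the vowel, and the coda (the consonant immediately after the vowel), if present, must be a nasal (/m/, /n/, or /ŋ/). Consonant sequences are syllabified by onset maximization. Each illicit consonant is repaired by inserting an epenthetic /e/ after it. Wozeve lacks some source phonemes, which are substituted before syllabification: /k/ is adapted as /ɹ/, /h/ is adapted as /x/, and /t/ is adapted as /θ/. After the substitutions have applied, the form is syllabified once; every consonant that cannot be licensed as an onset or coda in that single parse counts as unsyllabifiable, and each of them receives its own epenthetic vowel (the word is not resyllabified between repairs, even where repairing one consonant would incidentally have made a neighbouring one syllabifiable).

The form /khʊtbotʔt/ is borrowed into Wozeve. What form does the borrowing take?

ɹexʊθeboθeʔeθe

Substitution: /k/ → /ɹ/, /h/ → /x/, /t/ → /θ/, giving /ɹxʊθboθʔθ/.
The consonants /ɹ/, /θ/, /θ/, /ʔ/, /θ/ cannot be parsed into a legal (C)V(N) syllable (only a nasal (/m/, /n/, or /ŋ/) is licensed in coda position; onsets are limited to one consonant).
Epenthesis after each stranded consonant: /ɹ/ → /ɹe/, /θ/ → /θe/, /θ/ → /θe/, /ʔ/ → /ʔe/, /θ/ → /θe/.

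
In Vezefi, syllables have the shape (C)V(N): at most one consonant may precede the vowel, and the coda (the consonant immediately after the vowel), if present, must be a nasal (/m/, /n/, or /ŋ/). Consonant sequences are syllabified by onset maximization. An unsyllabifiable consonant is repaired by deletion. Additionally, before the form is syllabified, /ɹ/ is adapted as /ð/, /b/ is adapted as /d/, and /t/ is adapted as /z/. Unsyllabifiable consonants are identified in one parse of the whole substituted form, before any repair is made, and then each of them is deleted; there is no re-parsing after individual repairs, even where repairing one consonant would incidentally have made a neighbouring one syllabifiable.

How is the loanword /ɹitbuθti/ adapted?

Substitution: /ɹ/ → /ð/, /t/ → /z/, /b/ → /d/, giving /ðizduθzi/.
Syllabifying with onset maximization leaves /z/, /θ/ stranded (only a nasal (/m/, /n/, or /ŋ/) is licensed in coda position; onsets are limited to one consonant).
Deletion applies to /z/, /θ/.

ðiduzi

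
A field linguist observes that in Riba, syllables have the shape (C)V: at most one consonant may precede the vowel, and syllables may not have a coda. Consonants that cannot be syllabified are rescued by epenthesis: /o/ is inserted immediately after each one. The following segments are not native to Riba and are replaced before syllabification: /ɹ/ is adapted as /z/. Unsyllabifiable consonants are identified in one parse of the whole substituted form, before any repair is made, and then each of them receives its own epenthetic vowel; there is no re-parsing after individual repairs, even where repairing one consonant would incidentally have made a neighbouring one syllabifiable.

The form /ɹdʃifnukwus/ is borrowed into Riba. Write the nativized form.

zodoʃifonukowuso

Substitution: /ɹ/ → /z/, giving /zdʃifnukwus/.
Under (C)V, the unsyllabifiable consonants are /z/, /d/, /f/, /k/, /s/ (no codas are permitted; onsets are limited to one consonant).
Inserting the epenthetic vowel yields /z/ → /zo/, /d/ → /do/, /f/ → /fo/, /k/ → /ko/, /s/ → /so/.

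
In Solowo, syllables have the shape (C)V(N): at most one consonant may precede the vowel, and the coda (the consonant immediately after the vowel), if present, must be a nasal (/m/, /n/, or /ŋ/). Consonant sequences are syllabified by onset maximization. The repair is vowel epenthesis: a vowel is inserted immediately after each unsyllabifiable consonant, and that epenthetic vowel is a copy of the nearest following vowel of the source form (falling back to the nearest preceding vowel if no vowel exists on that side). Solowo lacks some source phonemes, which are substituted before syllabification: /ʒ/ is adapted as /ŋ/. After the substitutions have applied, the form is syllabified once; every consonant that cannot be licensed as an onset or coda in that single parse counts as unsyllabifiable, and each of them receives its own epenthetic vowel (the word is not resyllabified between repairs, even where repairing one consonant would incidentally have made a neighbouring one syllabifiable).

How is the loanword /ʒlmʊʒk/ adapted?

Substitution: /ʒ/ → /ŋ/, giving /ŋlmʊŋk/.
Under (C)V(N), the unsyllabifiable consonants are /ŋ/, /l/, /k/ (only a nasal (/m/, /n/, or /ŋ/) is licensed in coda position; onsets are limited to one consonant).
Each unlicensed consonant becomes the onset of a new syllable: /ŋ/ → /ŋʊ/, /l/ → /lʊ/, /k/ → /kʊ/.

ŋʊlʊmʊŋkʊ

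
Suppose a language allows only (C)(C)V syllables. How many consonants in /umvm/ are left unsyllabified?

3

The consonants /m/, /v/, /m/ cannot be parsed into a legal (C)(C)V syllable (no codas are permitted; onsets may contain at most 2 consonants).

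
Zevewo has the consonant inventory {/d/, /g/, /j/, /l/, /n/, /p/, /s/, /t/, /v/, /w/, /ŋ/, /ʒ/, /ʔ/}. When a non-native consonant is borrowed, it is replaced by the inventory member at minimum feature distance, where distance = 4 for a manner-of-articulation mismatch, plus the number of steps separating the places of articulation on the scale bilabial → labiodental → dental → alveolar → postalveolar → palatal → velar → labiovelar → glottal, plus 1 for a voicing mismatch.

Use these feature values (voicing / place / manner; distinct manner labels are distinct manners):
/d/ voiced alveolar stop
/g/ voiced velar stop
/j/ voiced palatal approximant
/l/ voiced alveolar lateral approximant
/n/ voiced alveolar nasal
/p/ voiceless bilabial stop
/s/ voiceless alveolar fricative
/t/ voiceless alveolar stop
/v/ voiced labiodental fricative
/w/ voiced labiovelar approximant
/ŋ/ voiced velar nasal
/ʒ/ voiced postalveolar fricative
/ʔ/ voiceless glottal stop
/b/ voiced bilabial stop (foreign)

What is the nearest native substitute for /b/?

/p/ is closest: same manner (stop), place distance 0 (bilabial→bilabial), voicing differs (+1); total 1. Next closest is /d/ at distance 3.

p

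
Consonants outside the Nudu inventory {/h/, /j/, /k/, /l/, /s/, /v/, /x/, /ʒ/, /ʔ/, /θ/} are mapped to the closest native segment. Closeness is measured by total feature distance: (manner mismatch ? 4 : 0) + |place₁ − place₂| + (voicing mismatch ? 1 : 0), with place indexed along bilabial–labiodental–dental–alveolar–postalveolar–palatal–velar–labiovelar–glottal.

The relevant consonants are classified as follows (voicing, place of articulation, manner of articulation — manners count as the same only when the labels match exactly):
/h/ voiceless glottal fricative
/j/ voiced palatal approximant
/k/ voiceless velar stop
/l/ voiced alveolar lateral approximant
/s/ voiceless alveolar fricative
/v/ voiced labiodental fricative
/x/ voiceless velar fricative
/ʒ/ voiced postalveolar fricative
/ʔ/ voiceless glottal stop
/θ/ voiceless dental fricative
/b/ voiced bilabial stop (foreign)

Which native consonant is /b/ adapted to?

/v/ is closest: manner differs (stop→fricative, +4), place distance 1 (bilabial→labiodental), same voicing; total 5. Next closest is /k/ at distance 7.

v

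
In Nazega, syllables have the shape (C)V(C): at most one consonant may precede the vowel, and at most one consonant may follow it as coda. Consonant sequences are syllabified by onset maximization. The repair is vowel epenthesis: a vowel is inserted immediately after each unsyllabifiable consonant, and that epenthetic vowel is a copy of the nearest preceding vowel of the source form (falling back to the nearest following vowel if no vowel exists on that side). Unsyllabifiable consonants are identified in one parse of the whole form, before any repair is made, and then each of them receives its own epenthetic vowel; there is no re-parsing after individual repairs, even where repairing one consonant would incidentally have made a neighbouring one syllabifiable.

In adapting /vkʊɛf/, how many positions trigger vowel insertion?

1

The unsyllabifiable consonants are /v/; each receives one epenthetic vowel.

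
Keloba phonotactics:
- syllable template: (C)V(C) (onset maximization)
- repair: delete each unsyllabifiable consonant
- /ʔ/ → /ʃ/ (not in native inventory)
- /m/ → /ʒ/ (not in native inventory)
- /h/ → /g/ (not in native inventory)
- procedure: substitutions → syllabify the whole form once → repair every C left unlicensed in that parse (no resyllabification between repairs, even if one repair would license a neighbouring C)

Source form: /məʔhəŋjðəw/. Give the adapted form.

ʒəʃgəŋðəw

Substitution: /m/ → /ʒ/, /ʔ/ → /ʃ/, /h/ → /g/, giving /ʒəʃgəŋjðəw/.
Syllabifying with onset maximization leaves /j/ stranded (at most one coda consonant is licensed; onsets are limited to one consonant).
Deleting the stranded consonants removes /j/.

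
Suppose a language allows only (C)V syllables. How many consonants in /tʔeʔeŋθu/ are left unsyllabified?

2

The consonants /t/, /ŋ/ cannot be parsed into a legal (C)V syllable (no codas are permitted; onsets are limited to one consonant).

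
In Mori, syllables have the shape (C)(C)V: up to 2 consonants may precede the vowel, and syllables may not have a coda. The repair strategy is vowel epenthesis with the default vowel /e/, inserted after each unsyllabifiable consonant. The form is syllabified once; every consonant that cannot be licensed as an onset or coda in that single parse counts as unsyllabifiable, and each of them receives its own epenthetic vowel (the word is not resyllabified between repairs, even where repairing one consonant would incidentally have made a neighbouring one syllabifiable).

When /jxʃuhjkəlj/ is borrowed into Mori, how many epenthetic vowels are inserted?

4

The unsyllabifiable consonants are /j/, /h/, /l/, /j/; each receives one epenthetic vowel.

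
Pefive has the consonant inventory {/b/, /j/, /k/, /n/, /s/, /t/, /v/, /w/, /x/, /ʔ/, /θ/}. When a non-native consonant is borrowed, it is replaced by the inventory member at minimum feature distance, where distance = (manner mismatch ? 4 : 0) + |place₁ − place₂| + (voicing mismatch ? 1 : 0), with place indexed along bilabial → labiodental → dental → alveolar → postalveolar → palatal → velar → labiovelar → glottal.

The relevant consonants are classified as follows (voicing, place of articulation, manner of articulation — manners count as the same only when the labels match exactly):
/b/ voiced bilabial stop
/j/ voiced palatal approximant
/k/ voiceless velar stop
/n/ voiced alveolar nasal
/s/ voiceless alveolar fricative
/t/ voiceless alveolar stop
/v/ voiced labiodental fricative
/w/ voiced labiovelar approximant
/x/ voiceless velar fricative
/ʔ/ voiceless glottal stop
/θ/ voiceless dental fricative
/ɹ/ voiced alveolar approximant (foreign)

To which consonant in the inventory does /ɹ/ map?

j

/j/ is closest: same manner (approximant), place distance 2 (alveolar→palatal), same voicing; total 2. Next closest is /n/ at distance 4.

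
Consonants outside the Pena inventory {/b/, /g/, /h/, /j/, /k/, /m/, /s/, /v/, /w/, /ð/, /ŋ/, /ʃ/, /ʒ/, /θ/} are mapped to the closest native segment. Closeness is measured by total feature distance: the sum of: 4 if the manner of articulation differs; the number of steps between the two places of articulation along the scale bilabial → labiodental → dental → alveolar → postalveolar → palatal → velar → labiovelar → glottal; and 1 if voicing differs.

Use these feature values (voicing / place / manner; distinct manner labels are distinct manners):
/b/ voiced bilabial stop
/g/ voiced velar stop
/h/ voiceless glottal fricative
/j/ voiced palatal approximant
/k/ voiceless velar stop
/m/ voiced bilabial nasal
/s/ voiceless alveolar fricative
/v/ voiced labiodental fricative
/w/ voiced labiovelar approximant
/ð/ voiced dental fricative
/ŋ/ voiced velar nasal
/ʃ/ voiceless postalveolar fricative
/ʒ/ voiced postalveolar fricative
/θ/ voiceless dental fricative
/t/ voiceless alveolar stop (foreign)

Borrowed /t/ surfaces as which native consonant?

/k/ is closest: same manner (stop), place distance 3 (alveolar→velar), same voicing; total 3. Next closest is /b/ at distance 4.

k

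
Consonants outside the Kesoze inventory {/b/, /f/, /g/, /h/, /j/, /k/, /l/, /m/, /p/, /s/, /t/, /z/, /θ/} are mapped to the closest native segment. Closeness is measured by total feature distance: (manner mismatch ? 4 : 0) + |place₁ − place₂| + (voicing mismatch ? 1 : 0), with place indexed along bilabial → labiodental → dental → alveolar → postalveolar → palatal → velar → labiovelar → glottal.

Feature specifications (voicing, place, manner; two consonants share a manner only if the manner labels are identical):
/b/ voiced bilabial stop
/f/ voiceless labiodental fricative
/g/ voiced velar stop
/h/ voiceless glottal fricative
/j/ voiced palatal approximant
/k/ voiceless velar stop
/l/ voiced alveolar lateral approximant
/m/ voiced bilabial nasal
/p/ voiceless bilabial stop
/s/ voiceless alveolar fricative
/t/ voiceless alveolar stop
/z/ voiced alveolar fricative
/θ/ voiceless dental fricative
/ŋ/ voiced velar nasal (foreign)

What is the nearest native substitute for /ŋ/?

/g/ is closest: manner differs (nasal→stop, +4), place distance 0 (velar→velar), same voicing; total 4. Next closest is /j/ at distance 5.

g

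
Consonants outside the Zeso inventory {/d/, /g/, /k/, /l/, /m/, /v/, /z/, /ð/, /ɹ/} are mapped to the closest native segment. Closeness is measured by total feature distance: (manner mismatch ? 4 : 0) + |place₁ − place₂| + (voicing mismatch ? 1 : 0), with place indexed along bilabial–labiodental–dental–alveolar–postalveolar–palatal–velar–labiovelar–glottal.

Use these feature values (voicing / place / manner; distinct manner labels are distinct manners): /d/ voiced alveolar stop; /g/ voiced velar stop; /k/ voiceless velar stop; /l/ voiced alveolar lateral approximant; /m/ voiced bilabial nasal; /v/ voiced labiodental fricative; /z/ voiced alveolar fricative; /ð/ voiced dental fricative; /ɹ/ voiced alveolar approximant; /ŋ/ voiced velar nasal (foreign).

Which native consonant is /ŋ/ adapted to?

g

/g/ is closest: manner differs (nasal→stop, +4), place distance 0 (velar→velar), same voicing; total 4. Next closest is /k/ at distance 5.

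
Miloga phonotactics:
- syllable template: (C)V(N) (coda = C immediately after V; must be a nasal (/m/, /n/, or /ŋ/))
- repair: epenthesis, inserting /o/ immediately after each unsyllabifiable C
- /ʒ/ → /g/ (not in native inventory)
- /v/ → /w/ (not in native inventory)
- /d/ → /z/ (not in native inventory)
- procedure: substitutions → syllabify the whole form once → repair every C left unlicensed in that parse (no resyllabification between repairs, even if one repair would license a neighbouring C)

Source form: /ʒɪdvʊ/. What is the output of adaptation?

gɪzowʊ

Substitution: /ʒ/ → /g/, /d/ → /z/, /v/ → /w/, giving /gɪzwʊ/.
Syllabifying with onset maximization leaves /z/ stranded (only a nasal (/m/, /n/, or /ŋ/) is licensed in coda position; onsets are limited to one consonant).
Inserting the epenthetic vowel yields /z/ → /zo/.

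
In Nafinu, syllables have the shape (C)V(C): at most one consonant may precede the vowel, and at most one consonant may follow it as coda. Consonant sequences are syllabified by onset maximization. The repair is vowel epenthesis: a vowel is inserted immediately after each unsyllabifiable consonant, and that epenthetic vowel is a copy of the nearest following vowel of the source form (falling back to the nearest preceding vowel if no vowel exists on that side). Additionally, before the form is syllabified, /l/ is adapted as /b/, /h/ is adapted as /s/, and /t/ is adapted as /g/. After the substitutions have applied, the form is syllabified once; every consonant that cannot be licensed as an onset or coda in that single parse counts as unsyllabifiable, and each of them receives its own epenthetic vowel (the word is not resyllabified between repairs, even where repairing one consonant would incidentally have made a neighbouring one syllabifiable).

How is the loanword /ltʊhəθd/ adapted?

Substitution: /l/ → /b/, /t/ → /g/, /h/ → /s/, giving /bgʊsəθd/.
Syllabifying with onset maximization leaves /b/, /d/ stranded (at most one coda consonant is licensed; onsets are limited to one consonant).
Epenthesis after each stranded consonant: /b/ → /bʊ/, /d/ → /də/.

bʊgʊsəθdə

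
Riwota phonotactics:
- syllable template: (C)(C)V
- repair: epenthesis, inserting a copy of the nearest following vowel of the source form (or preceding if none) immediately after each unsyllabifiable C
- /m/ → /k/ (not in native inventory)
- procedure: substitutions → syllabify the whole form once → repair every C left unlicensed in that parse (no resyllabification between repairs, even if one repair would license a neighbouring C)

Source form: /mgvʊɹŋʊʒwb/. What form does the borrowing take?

kʊgvʊɹŋʊʒʊwʊbʊ

Substitution: /m/ → /k/, giving /kgvʊɹŋʊʒwb/.
The consonants /k/, /ʒ/, /w/, /b/ cannot be parsed into a legal (C)(C)V syllable (no codas are permitted; onsets may contain at most 2 consonants).
Inserting the epenthetic vowel yields /k/ → /kʊ/, /ʒ/ → /ʒʊ/, /w/ → /wʊ/, /b/ → /bʊ/.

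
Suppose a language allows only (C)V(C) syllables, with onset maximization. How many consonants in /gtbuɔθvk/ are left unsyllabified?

4

Under (C)V(C), the unsyllabifiable consonants are /g/, /t/, /v/, /k/ (at most one coda consonant is licensed; onsets are limited to one consonant).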